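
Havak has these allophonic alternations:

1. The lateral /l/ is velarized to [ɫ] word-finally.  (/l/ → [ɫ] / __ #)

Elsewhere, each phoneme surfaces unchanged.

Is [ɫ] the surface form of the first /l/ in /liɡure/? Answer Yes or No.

No

/l/ — word-initial; rule 1 does not apply here → [l].
The actual realization is [l], not [ɫ].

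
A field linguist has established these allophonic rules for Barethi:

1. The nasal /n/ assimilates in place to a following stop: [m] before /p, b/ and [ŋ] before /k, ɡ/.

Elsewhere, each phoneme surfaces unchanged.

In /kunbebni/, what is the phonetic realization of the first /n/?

/n/ (between /u/ and /b/): before a labial or velar stop, so rule 1 applies → [m].

[m]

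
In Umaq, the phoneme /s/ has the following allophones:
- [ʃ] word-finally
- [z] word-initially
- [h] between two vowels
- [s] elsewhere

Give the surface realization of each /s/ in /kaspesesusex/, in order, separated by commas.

Occurrence 1 (position 3): no conditioning environment matches → elsewhere allophone [s].
Occurrence 2 (position 6): between two vowels → [h].
Occurrence 3 (position 8): between two vowels → [h].
Occurrence 4 (position 10): between two vowels → [h].

[s], [h], [h], [h]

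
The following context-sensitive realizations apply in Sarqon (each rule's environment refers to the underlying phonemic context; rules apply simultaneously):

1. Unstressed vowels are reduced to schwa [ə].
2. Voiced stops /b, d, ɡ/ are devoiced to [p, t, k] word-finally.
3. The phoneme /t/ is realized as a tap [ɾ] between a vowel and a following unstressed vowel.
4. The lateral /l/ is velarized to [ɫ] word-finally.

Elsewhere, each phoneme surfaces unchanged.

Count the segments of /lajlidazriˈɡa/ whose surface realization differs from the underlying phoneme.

4

Segments that undergo a rule: /a/ → [ə] (rule 1); /i/ → [ə] (rule 1); /a/ → [ə] (rule 1); /i/ → [ə] (rule 1).
All other segments surface unchanged.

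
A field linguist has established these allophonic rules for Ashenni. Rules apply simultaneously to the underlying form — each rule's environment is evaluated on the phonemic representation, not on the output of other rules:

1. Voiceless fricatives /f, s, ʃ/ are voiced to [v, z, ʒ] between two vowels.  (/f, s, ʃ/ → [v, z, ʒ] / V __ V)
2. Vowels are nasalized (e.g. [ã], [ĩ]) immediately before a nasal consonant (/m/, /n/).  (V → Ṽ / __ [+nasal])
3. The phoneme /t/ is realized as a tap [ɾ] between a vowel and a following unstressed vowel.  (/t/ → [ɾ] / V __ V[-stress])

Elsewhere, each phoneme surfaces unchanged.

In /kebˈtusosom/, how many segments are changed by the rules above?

3

Segments that undergo a rule: /s/ → [z] (rule 1); /s/ → [z] (rule 1); /o/ → [õ] (rule 2).
All other segments surface unchanged.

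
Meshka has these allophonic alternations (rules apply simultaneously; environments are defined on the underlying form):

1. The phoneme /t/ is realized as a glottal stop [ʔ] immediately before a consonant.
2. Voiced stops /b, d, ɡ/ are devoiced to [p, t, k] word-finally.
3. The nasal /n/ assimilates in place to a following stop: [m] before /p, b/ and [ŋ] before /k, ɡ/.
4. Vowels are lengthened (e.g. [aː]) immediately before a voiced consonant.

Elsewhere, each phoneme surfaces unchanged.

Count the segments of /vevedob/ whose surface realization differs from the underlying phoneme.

4

Segments that undergo a rule: /e/ → [eː] (rule 4); /e/ → [eː] (rule 4); /o/ → [oː] (rule 4); /b/ → [p] (rule 2).
All other segments surface unchanged.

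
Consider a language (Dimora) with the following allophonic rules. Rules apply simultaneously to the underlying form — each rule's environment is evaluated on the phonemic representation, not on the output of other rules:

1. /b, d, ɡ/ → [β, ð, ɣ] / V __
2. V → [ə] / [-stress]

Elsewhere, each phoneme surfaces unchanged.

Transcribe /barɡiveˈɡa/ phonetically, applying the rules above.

[bərɡəvəˈɣa]

/b/ — word-initial; rule 1 does not apply here → [b].
/a/ meets the environment for rule 2 (in an unstressed syllable) → [ə].
/r/ stays [r].
/ɡ/ (between /r/ and /i/): rule 1 targets it, but not immediately after a vowel → unchanged [ɡ].
/i/ — between /ɡ/ and /v/, in an unstressed syllable — surfaces as [ə] (rule 2).
/v/ (between /i/ and /e/): no rule targets it → [v].
Rule 2 applies to /e/ (between /v/ and /ɡ/: in an unstressed syllable) → [ə].
/ɡ/ — between /e/ and /a/, immediately after a vowel — surfaces as [ɣ] (rule 1).
/a/ (word-final) fails the environment for rule 2, so it stays [a].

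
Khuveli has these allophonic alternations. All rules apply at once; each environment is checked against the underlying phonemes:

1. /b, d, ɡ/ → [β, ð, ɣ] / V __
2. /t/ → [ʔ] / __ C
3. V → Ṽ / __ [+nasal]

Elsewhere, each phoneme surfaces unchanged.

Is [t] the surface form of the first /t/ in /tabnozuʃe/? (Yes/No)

Yes

/t/ (word-initial) fails the environment for rule 2, so it stays [t].
The actual realization is [t], which matches [t].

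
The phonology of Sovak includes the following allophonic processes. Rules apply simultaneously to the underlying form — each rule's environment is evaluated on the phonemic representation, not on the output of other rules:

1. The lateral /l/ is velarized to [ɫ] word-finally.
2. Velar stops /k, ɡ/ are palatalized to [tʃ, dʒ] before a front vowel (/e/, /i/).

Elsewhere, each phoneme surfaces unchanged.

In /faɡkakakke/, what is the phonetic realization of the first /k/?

/k/ (between /ɡ/ and /a/): rule 2 targets it, but not before a front vowel → unchanged [k].

[k]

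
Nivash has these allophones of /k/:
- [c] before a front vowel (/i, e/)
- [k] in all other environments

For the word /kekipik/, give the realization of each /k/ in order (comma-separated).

[c], [c], [k]

Occurrence 1 (position 1): before a front vowel (/i, e/) → [c].
Occurrence 2 (position 3): before a front vowel (/i, e/) → [c].
Occurrence 3 (position 7): no conditioning environment matches → elsewhere allophone [k].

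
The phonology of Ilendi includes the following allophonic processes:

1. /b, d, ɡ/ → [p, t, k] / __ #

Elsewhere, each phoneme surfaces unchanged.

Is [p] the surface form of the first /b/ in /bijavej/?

/b/ — word-initial; rule 1 does not apply here → [b].
The actual realization is [b], not [p].

No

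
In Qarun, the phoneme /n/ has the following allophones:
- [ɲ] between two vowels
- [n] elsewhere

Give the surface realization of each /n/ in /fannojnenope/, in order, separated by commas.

Occurrence 1 (position 3): no conditioning environment matches → elsewhere allophone [n].
Occurrence 2 (position 4): no conditioning environment matches → elsewhere allophone [n].
Occurrence 3 (position 7): no conditioning environment matches → elsewhere allophone [n].
Occurrence 4 (position 9): between two vowels → [ɲ].

[n], [n], [n], [ɲ]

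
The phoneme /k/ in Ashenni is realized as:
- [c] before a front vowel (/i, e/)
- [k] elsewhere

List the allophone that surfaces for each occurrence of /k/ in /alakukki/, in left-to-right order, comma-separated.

Occurrence 1 (position 4): no conditioning environment matches → elsewhere allophone [k].
Occurrence 2 (position 6): no conditioning environment matches → elsewhere allophone [k].
Occurrence 3 (position 7): before a front vowel → [c].

[k], [k], [c]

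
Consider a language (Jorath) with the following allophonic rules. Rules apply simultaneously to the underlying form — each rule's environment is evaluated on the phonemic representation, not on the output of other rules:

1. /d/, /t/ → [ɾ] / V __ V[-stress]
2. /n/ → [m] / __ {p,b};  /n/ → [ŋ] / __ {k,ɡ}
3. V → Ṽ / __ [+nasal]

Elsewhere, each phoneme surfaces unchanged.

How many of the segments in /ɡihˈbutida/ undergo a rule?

Segments that undergo a rule: /t/ → [ɾ] (rule 1); /d/ → [ɾ] (rule 1).
All other segments surface unchanged.

2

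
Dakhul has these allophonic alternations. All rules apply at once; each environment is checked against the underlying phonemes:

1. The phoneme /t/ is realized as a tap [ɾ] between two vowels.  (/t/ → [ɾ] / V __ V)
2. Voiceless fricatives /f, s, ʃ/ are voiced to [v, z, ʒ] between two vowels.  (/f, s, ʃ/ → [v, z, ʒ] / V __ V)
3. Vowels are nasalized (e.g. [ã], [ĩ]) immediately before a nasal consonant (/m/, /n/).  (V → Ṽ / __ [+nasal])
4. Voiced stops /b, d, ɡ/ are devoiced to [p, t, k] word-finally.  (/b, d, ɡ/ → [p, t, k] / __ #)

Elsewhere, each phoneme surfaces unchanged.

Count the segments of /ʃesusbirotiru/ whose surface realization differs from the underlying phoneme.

2

Segments that undergo a rule: /s/ → [z] (rule 2); /t/ → [ɾ] (rule 1).
All other segments surface unchanged.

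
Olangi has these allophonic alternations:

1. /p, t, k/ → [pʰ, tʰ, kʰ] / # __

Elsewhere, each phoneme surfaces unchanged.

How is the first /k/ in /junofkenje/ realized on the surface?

/k/ (between /f/ and /e/) fails the environment for rule 1, so it stays [k].

[k]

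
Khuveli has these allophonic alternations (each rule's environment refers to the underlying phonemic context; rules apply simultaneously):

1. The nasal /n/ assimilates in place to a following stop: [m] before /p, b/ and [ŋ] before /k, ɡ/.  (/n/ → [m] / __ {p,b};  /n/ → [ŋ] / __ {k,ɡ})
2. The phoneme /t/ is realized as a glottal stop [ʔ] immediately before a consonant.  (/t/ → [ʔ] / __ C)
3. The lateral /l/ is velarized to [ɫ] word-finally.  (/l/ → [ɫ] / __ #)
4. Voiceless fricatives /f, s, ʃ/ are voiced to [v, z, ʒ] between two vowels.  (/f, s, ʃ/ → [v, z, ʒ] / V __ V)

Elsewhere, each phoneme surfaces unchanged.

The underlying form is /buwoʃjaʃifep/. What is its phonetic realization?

/b/ stays [b].
/u/ stays [u].
/w/ — not in any rule's target class → [w].
/o/ (between /w/ and /ʃ/): no rule targets it → [o].
/ʃ/ (between /o/ and /j/): rule 4 targets it, but not between two vowels → unchanged [ʃ].
/j/ — not in any rule's target class → [j].
/a/ (between /j/ and /ʃ/): no rule targets it → [a].
/ʃ/ meets the environment for rule 4 (between two vowels) → [ʒ].
/i/ (between /ʃ/ and /f/): no rule targets it → [i].
/f/ meets the environment for rule 4 (between two vowels) → [v].
/e/ (between /f/ and /p/) is unaffected → [e].
/p/ stays [p].

[buwoʃjaʒivep]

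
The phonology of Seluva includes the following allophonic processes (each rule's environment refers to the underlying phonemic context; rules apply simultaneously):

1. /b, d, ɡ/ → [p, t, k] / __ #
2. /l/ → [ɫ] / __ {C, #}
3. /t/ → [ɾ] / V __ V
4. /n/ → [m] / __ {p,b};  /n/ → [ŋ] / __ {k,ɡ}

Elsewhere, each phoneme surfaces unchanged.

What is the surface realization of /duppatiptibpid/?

/d/ — word-initial; rule 1 does not apply here → [d].
/u/ (between /d/ and /p/) is unaffected → [u].
/p/ stays [p].
/p/ (between /p/ and /a/) is unaffected → [p].
/a/ stays [a].
/t/ meets the environment for rule 3 (between two vowels) → [ɾ].
/i/ (between /t/ and /p/) is unaffected → [i].
/p/ stays [p].
/t/ (between /p/ and /i/) is in the target of rule 3 but the environment (between two vowels) is not met → [t].
/i/ stays [i].
/b/ (between /i/ and /p/) fails the environment for rule 1, so it stays [b].
/p/ (between /b/ and /i/) is unaffected → [p].
/i/ (between /p/ and /d/) is unaffected → [i].
/d/ (word-final): word-finally, so rule 1 applies → [t].

[duppaɾiptibpit]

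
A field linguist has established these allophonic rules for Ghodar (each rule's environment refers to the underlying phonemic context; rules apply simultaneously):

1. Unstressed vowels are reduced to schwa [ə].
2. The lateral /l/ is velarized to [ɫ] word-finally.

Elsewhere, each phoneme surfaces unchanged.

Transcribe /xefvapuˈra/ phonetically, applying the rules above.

/x/ (word-initial) is unaffected → [x].
/e/ (between /x/ and /f/): in an unstressed syllable, so rule 1 applies → [ə].
/f/ (between /e/ and /v/) is unaffected → [f].
/v/ (between /f/ and /a/) is unaffected → [v].
/a/ (between /v/ and /p/): in an unstressed syllable, so rule 1 applies → [ə].
/p/ (between /a/ and /u/): no rule targets it → [p].
/u/ meets the environment for rule 1 (in an unstressed syllable) → [ə].
/r/ — not in any rule's target class → [r].
/a/ (word-final) is in the target of rule 1 but the environment (in an unstressed syllable) is not met → [a].

[xəfvəpəˈra]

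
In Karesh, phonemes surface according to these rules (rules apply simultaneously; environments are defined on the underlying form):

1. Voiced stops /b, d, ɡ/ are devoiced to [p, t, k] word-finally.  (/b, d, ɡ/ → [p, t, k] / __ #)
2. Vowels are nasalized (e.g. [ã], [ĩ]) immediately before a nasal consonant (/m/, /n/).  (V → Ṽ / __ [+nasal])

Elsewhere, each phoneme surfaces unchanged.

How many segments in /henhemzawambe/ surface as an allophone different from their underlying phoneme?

Segments that undergo a rule: /e/ → [ẽ] (rule 2); /e/ → [ẽ] (rule 2); /a/ → [ã] (rule 2).
All other segments surface unchanged.

3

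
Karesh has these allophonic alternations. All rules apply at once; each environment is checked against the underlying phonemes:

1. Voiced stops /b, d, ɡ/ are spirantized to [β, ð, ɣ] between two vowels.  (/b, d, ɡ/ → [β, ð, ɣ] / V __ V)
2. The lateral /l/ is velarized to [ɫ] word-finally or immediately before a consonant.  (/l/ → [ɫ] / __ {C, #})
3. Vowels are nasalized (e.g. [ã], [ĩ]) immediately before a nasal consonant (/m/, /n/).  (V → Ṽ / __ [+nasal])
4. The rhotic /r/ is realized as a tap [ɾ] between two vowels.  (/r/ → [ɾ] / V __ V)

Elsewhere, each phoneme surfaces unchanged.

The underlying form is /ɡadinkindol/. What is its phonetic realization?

[ɡaðĩnkĩndoɫ]

/ɡ/ (word-initial): rule 1 targets it, but not between two vowels → unchanged [ɡ].
/a/ (between /ɡ/ and /d/) fails the environment for rule 3, so it stays [a].
/d/ (between /a/ and /i/) occurs between two vowels → [ð] by rule 1.
Rule 3 applies to /i/ (between /d/ and /n/: before a nasal consonant) → [ĩ].
/n/ — not in any rule's target class → [n].
/k/ (between /n/ and /i/): no rule targets it → [k].
/i/ (between /k/ and /n/): before a nasal consonant, so rule 3 applies → [ĩ].
/n/ (between /i/ and /d/) is unaffected → [n].
/d/ (between /n/ and /o/) is in the target of rule 1 but the environment (between two vowels) is not met → [d].
/o/ (between /d/ and /l/): rule 3 targets it, but not before a nasal consonant → unchanged [o].
/l/ meets the environment for rule 2 (word-finally or immediately before a consonant) → [ɫ].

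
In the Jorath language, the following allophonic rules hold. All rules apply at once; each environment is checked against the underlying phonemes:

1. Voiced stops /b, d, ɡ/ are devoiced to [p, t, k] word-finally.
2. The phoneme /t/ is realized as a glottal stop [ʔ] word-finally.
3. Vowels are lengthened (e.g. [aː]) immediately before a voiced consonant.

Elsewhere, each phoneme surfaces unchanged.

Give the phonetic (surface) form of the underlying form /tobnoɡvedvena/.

/t/ (word-initial) is in the target of rule 2 but the environment (word-finally) is not met → [t].
/o/ (between /t/ and /b/): before a voiced consonant, so rule 3 applies → [oː].
/b/ (between /o/ and /n/) is in the target of rule 1 but the environment (word-finally) is not met → [b].
/n/ (between /b/ and /o/) is unaffected → [n].
/o/ — between /n/ and /ɡ/, before a voiced consonant — surfaces as [oː] (rule 3).
/ɡ/ (between /o/ and /v/) fails the environment for rule 1, so it stays [ɡ].
/v/ stays [v].
/e/ (between /v/ and /d/) occurs before a voiced consonant → [eː] by rule 3.
/d/ (between /e/ and /v/): rule 1 targets it, but not word-finally → unchanged [d].
/v/ — not in any rule's target class → [v].
/e/ — between /v/ and /n/, before a voiced consonant — surfaces as [eː] (rule 3).
/n/ (between /e/ and /a/) is unaffected → [n].
/a/ (word-final): rule 3 targets it, but not before a voiced consonant → unchanged [a].

[toːbnoːɡveːdveːna]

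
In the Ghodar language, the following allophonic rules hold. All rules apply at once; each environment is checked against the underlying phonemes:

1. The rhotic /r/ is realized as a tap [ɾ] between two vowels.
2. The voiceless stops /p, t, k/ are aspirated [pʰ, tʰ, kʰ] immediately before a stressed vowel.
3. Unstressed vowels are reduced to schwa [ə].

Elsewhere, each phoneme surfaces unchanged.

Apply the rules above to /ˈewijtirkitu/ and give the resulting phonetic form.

[ˈewəjtərkətə]

/e/ (word-initial) fails the environment for rule 3, so it stays [e].
/i/ — between /w/ and /j/, in an unstressed syllable — surfaces as [ə] (rule 3).
/t/ (between /j/ and /i/) fails the environment for rule 2, so it stays [t].
/i/ meets the environment for rule 3 (in an unstressed syllable) → [ə].
/r/ (between /i/ and /k/) is in the target of rule 1 but the environment (between two vowels) is not met → [r].
/k/ (between /r/ and /i/) fails the environment for rule 2, so it stays [k].
/i/ (between /k/ and /t/): in an unstressed syllable, so rule 3 applies → [ə].
/t/ (between /i/ and /u/) fails the environment for rule 2, so it stays [t].
/u/ (word-final): in an unstressed syllable, so rule 3 applies → [ə].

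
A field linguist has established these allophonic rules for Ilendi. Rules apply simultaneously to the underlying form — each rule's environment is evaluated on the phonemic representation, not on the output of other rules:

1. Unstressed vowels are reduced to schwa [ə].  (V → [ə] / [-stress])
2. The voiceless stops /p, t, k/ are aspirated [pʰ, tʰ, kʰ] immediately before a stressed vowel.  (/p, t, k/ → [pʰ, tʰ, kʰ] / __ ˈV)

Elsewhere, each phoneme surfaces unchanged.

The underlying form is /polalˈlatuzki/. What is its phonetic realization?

/p/ (word-initial) fails the environment for rule 2, so it stays [p].
Rule 1 applies to /o/ (between /p/ and /l/: in an unstressed syllable) → [ə].
/l/ stays [l].
/a/ (between /l/ and /l/): in an unstressed syllable, so rule 1 applies → [ə].
/l/ (between /a/ and /l/) is unaffected → [l].
/l/ — not in any rule's target class → [l].
/a/ — between /l/ and /t/; rule 1 does not apply here → [a].
/t/ (between /a/ and /u/): rule 2 targets it, but not immediately before a stressed vowel → unchanged [t].
/u/ (between /t/ and /z/) occurs in an unstressed syllable → [ə] by rule 1.
/z/ (between /u/ and /k/): no rule targets it → [z].
/k/ — between /z/ and /i/; rule 2 does not apply here → [k].
Rule 1 applies to /i/ (word-final: in an unstressed syllable) → [ə].

[pələlˈlatəzkə]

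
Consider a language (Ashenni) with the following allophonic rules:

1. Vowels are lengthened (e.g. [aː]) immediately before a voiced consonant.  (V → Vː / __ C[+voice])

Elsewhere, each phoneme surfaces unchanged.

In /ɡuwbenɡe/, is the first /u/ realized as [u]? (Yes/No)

/u/ meets the environment for rule 1 (before a voiced consonant) → [uː].
The actual realization is [uː], not [u].

No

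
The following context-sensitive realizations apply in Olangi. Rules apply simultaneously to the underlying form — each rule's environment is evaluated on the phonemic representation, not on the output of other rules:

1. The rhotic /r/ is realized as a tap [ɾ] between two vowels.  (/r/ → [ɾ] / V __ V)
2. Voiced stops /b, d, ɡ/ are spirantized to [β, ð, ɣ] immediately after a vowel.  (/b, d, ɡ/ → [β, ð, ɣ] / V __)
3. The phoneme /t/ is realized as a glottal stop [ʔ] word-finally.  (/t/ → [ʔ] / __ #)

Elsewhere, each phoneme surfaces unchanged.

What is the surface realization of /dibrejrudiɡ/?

[diβrejruðiɣ]

/d/ (word-initial): rule 2 targets it, but not immediately after a vowel → unchanged [d].
/i/ stays [i].
/b/ — between /i/ and /r/, immediately after a vowel — surfaces as [β] (rule 2).
/r/ — between /b/ and /e/; rule 1 does not apply here → [r].
/e/ stays [e].
/j/ (between /e/ and /r/) is unaffected → [j].
/r/ (between /j/ and /u/) is in the target of rule 1 but the environment (between two vowels) is not met → [r].
/u/ (between /r/ and /d/): no rule targets it → [u].
/d/ meets the environment for rule 2 (immediately after a vowel) → [ð].
/i/ (between /d/ and /ɡ/): no rule targets it → [i].
/ɡ/ (word-final) occurs immediately after a vowel → [ɣ] by rule 2.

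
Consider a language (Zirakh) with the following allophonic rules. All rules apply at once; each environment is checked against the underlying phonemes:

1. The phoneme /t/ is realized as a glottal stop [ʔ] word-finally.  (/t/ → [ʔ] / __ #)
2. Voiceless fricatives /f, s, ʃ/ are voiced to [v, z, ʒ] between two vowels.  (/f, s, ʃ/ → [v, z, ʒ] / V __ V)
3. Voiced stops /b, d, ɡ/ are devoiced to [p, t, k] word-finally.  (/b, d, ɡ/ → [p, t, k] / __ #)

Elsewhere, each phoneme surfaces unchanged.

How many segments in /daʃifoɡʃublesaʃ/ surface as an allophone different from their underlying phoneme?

Segments that undergo a rule: /ʃ/ → [ʒ] (rule 2); /f/ → [v] (rule 2); /s/ → [z] (rule 2).
All other segments surface unchanged.

3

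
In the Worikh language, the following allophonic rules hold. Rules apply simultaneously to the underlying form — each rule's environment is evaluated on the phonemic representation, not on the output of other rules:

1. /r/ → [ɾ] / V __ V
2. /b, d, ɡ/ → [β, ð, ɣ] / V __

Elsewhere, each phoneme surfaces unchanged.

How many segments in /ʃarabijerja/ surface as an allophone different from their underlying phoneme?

Segments that undergo a rule: /r/ → [ɾ] (rule 1); /b/ → [β] (rule 2).
All other segments surface unchanged.

2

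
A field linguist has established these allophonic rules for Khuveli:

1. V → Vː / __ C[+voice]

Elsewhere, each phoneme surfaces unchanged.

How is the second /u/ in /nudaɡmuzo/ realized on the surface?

/u/ (between /m/ and /z/): before a voiced consonant, so rule 1 applies → [uː].

[uː]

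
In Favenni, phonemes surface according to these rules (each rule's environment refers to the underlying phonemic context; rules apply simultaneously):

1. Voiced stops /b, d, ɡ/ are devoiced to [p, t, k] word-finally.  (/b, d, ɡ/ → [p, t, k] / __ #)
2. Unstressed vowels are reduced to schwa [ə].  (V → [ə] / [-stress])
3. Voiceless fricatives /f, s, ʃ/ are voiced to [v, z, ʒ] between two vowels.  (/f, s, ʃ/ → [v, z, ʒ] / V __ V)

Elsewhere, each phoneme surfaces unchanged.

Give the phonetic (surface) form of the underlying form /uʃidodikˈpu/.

[əʒədədəkˈpu]

/u/ (word-initial): in an unstressed syllable, so rule 2 applies → [ə].
Rule 3 applies to /ʃ/ (between /u/ and /i/: between two vowels) → [ʒ].
/i/ meets the environment for rule 2 (in an unstressed syllable) → [ə].
/d/ (between /i/ and /o/) is in the target of rule 1 but the environment (word-finally) is not met → [d].
/o/ (between /d/ and /d/): in an unstressed syllable, so rule 2 applies → [ə].
/d/ (between /o/ and /i/): rule 1 targets it, but not word-finally → unchanged [d].
Rule 2 applies to /i/ (between /d/ and /k/: in an unstressed syllable) → [ə].
/u/ (word-final) fails the environment for rule 2, so it stays [u].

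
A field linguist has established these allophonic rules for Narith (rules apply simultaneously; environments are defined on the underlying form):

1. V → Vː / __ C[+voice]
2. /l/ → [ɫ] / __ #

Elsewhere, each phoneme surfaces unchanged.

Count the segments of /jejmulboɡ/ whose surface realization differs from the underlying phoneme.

Segments that undergo a rule: /e/ → [eː] (rule 1); /u/ → [uː] (rule 1); /o/ → [oː] (rule 1).
All other segments surface unchanged.

3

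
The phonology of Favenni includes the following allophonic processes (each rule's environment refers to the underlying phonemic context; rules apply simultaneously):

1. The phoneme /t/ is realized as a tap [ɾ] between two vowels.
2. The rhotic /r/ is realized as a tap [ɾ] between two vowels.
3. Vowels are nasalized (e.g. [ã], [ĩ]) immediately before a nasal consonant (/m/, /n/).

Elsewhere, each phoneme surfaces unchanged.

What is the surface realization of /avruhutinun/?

[avruhuɾĩnũn]

/a/ (word-initial): rule 3 targets it, but not before a nasal consonant → unchanged [a].
/v/ stays [v].
/r/ — between /v/ and /u/; rule 2 does not apply here → [r].
/u/ — between /r/ and /h/; rule 3 does not apply here → [u].
/h/ (between /u/ and /u/) is unaffected → [h].
/u/ — between /h/ and /t/; rule 3 does not apply here → [u].
/t/ — between /u/ and /i/, between two vowels — surfaces as [ɾ] (rule 1).
/i/ (between /t/ and /n/): before a nasal consonant, so rule 3 applies → [ĩ].
/n/ stays [n].
/u/ (between /n/ and /n/): before a nasal consonant, so rule 3 applies → [ũ].
/n/ — not in any rule's target class → [n].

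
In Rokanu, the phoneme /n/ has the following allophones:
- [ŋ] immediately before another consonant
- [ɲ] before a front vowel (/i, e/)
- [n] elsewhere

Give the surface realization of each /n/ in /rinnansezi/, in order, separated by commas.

[ŋ], [n], [ŋ]

Occurrence 1 (position 3): immediately before another consonant → [ŋ].
Occurrence 2 (position 4): no conditioning environment matches → elsewhere allophone [n].
Occurrence 3 (position 6): immediately before another consonant → [ŋ].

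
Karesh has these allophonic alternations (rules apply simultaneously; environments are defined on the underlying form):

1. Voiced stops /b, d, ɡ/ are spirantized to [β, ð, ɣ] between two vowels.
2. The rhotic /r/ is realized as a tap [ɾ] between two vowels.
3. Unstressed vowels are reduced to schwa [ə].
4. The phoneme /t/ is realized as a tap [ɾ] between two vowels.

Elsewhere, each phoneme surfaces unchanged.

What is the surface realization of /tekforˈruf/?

[təkfərˈruf]

/t/ (word-initial) is in the target of rule 4 but the environment (between two vowels) is not met → [t].
Rule 3 applies to /e/ (between /t/ and /k/: in an unstressed syllable) → [ə].
/o/ meets the environment for rule 3 (in an unstressed syllable) → [ə].
/r/ (between /o/ and /r/) is in the target of rule 2 but the environment (between two vowels) is not met → [r].
/r/ — between /r/ and /u/; rule 2 does not apply here → [r].
/u/ (between /r/ and /f/): rule 3 targets it, but not in an unstressed syllable → unchanged [u].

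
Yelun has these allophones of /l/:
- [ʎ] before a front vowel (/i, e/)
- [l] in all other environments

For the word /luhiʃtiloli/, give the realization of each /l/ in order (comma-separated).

Occurrence 1 (position 1): no conditioning environment matches → elsewhere allophone [l].
Occurrence 2 (position 8): no conditioning environment matches → elsewhere allophone [l].
Occurrence 3 (position 10): before a front vowel (/i, e/) → [ʎ].

[l], [l], [ʎ]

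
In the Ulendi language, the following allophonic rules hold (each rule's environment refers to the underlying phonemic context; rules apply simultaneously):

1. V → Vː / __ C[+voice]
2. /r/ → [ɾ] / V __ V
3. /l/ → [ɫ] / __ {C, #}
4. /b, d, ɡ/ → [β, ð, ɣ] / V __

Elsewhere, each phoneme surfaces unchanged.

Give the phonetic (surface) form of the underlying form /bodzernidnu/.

[boːðzeːrniːðnu]

/b/ (word-initial) fails the environment for rule 4, so it stays [b].
/o/ (between /b/ and /d/) occurs before a voiced consonant → [oː] by rule 1.
Rule 4 applies to /d/ (between /o/ and /z/: immediately after a vowel) → [ð].
/z/ (between /d/ and /e/): no rule targets it → [z].
/e/ (between /z/ and /r/): before a voiced consonant, so rule 1 applies → [eː].
/r/ (between /e/ and /n/) is in the target of rule 2 but the environment (between two vowels) is not met → [r].
/n/ (between /r/ and /i/) is unaffected → [n].
/i/ — between /n/ and /d/, before a voiced consonant — surfaces as [iː] (rule 1).
/d/ meets the environment for rule 4 (immediately after a vowel) → [ð].
/n/ (between /d/ and /u/) is unaffected → [n].
/u/ — word-final; rule 1 does not apply here → [u].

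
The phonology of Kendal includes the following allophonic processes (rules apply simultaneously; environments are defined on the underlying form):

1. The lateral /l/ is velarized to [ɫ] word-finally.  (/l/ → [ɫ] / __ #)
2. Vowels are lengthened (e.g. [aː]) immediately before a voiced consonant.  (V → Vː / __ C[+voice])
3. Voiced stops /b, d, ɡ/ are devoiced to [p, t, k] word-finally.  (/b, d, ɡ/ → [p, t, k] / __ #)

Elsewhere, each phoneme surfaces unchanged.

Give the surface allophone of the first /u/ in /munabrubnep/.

[uː]

/u/ — between /m/ and /n/, before a voiced consonant — surfaces as [uː] (rule 2).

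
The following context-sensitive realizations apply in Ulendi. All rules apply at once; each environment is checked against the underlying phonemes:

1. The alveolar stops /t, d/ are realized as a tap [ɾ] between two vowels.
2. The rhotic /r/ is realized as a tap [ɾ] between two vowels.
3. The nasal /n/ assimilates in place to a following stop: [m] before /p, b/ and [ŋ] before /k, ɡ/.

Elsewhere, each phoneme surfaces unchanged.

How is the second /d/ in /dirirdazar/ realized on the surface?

[d]

/d/ (between /r/ and /a/) is in the target of rule 1 but the environment (between two vowels) is not met → [d].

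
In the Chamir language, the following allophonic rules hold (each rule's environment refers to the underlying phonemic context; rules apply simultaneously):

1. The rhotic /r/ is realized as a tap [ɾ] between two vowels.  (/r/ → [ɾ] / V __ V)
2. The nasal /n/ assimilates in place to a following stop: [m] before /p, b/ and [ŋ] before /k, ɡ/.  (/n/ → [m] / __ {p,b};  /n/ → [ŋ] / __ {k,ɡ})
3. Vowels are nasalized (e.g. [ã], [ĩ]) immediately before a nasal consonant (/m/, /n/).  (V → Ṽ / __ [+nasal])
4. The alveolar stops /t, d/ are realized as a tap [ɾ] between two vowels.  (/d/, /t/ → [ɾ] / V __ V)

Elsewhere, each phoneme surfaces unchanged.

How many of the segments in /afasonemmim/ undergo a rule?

Segments that undergo a rule: /o/ → [õ] (rule 3); /e/ → [ẽ] (rule 3); /i/ → [ĩ] (rule 3).
All other segments surface unchanged.

3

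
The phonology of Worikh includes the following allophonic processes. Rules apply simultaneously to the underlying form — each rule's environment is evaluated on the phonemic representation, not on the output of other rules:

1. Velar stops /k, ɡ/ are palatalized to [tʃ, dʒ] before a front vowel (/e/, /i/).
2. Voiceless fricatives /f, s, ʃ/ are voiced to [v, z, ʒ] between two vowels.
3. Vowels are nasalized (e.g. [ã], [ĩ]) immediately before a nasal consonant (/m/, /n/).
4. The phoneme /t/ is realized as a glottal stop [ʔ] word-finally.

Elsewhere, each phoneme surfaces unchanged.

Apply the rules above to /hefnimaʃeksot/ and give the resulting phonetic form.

/h/ stays [h].
/e/ (between /h/ and /f/) fails the environment for rule 3, so it stays [e].
/f/ — between /e/ and /n/; rule 2 does not apply here → [f].
/n/ (between /f/ and /i/): no rule targets it → [n].
/i/ meets the environment for rule 3 (before a nasal consonant) → [ĩ].
/m/ (between /i/ and /a/): no rule targets it → [m].
/a/ — between /m/ and /ʃ/; rule 3 does not apply here → [a].
/ʃ/ (between /a/ and /e/): between two vowels, so rule 2 applies → [ʒ].
/e/ (between /ʃ/ and /k/) is in the target of rule 3 but the environment (before a nasal consonant) is not met → [e].
/k/ (between /e/ and /s/) fails the environment for rule 1, so it stays [k].
/s/ (between /k/ and /o/) is in the target of rule 2 but the environment (between two vowels) is not met → [s].
/o/ (between /s/ and /t/) fails the environment for rule 3, so it stays [o].
/t/ (word-final): word-finally, so rule 4 applies → [ʔ].

[hefnĩmaʒeksoʔ]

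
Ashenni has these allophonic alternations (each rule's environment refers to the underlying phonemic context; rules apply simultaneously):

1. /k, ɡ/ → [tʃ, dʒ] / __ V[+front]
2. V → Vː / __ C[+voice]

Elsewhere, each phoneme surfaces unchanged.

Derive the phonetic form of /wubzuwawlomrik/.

/w/ (word-initial): no rule targets it → [w].
/u/ (between /w/ and /b/): before a voiced consonant, so rule 2 applies → [uː].
/b/ (between /u/ and /z/): no rule targets it → [b].
/z/ — not in any rule's target class → [z].
/u/ (between /z/ and /w/): before a voiced consonant, so rule 2 applies → [uː].
/w/ — not in any rule's target class → [w].
/a/ (between /w/ and /w/) occurs before a voiced consonant → [aː] by rule 2.
/w/ — not in any rule's target class → [w].
/l/ (between /w/ and /o/): no rule targets it → [l].
/o/ meets the environment for rule 2 (before a voiced consonant) → [oː].
/m/ stays [m].
/r/ (between /m/ and /i/) is unaffected → [r].
/i/ (between /r/ and /k/) is in the target of rule 2 but the environment (before a voiced consonant) is not met → [i].
/k/ (word-final): rule 1 targets it, but not before a front vowel → unchanged [k].

[wuːbzuːwaːwloːmrik]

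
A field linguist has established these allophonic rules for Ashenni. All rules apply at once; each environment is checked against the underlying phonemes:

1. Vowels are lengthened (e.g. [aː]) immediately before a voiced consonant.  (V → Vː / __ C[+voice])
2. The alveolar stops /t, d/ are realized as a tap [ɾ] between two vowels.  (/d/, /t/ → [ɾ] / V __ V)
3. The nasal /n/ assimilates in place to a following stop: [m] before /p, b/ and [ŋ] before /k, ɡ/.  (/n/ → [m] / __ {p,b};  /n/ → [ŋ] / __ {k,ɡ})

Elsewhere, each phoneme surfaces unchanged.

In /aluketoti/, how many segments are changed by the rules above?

Segments that undergo a rule: /a/ → [aː] (rule 1); /t/ → [ɾ] (rule 2); /t/ → [ɾ] (rule 2).
All other segments surface unchanged.

3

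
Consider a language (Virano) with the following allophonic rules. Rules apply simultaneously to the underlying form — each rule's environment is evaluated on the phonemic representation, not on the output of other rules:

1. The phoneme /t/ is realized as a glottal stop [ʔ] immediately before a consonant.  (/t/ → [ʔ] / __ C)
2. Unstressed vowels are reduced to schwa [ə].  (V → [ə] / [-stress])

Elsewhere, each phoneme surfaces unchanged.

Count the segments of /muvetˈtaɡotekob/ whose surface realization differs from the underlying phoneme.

Segments that undergo a rule: /u/ → [ə] (rule 2); /e/ → [ə] (rule 2); /t/ → [ʔ] (rule 1); /o/ → [ə] (rule 2); /e/ → [ə] (rule 2); /o/ → [ə] (rule 2).
All other segments surface unchanged.

6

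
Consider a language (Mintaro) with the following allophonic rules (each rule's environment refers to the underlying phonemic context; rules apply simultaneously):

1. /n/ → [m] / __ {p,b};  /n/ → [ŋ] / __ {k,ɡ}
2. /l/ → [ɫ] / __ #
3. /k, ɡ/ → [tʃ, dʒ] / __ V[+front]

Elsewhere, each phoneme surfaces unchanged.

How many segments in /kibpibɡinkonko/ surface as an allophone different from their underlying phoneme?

Segments that undergo a rule: /k/ → [tʃ] (rule 3); /ɡ/ → [dʒ] (rule 3); /n/ → [ŋ] (rule 1); /n/ → [ŋ] (rule 1).
All other segments surface unchanged.

4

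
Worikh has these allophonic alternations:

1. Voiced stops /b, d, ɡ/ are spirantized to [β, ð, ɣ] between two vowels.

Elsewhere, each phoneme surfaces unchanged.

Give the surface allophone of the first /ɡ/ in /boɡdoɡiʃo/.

/ɡ/ — between /o/ and /d/; rule 1 does not apply here → [ɡ].

[ɡ]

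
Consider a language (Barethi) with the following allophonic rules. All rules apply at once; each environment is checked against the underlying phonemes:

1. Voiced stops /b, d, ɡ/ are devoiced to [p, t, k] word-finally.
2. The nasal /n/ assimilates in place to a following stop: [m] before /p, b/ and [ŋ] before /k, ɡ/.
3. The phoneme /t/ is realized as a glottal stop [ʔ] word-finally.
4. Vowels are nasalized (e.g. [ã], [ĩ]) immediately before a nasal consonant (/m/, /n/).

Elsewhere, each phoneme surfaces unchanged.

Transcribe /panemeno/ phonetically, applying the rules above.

/a/ — between /p/ and /n/, before a nasal consonant — surfaces as [ã] (rule 4).
/n/ — between /a/ and /e/; rule 2 does not apply here → [n].
/e/ — between /n/ and /m/, before a nasal consonant — surfaces as [ẽ] (rule 4).
/e/ (between /m/ and /n/): before a nasal consonant, so rule 4 applies → [ẽ].
/n/ (between /e/ and /o/) is in the target of rule 2 but the environment (before a labial or velar stop) is not met → [n].
/o/ (word-final) fails the environment for rule 4, so it stays [o].

[pãnẽmẽno]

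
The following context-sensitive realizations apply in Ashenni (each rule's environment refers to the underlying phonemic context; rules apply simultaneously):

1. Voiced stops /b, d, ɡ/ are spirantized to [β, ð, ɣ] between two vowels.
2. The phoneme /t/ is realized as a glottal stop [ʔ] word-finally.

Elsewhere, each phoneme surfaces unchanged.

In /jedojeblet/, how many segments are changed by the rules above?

Segments that undergo a rule: /d/ → [ð] (rule 1); /t/ → [ʔ] (rule 2).
All other segments surface unchanged.

2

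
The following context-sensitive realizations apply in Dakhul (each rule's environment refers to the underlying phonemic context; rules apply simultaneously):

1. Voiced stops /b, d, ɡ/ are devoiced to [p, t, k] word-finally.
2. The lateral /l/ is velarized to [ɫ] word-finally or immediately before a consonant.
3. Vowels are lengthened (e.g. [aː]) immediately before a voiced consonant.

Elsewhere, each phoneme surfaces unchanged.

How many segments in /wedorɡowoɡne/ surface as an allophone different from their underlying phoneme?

Segments that undergo a rule: /e/ → [eː] (rule 3); /o/ → [oː] (rule 3); /o/ → [oː] (rule 3); /o/ → [oː] (rule 3).
All other segments surface unchanged.

4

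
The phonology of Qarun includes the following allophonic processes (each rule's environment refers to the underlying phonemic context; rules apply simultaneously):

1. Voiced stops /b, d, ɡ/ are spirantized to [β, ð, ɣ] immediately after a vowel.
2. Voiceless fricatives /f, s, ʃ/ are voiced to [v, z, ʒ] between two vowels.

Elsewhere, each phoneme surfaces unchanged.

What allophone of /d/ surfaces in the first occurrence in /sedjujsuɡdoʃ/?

[ð]

/d/ (between /e/ and /j/) occurs immediately after a vowel → [ð] by rule 1.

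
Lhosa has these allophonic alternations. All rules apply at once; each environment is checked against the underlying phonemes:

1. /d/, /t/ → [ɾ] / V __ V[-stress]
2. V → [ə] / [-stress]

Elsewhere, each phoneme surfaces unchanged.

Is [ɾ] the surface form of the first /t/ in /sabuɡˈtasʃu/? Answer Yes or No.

/t/ (between /ɡ/ and /a/) is in the target of rule 1 but the environment (between a vowel and a following unstressed vowel) is not met → [t].
The actual realization is [t], not [ɾ].

No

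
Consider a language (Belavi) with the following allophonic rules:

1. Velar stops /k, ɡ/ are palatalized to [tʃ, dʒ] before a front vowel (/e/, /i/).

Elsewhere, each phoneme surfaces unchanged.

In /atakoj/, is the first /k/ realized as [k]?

Yes

/k/ (between /a/ and /o/): rule 1 targets it, but not before a front vowel → unchanged [k].
The actual realization is [k], which matches [k].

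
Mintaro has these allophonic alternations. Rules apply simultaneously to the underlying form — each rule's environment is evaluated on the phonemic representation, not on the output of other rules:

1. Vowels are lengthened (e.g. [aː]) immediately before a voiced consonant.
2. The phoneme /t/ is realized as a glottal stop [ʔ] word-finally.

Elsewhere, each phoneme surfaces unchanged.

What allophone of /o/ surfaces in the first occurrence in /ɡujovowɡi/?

[oː]

/o/ — between /j/ and /v/, before a voiced consonant — surfaces as [oː] (rule 1).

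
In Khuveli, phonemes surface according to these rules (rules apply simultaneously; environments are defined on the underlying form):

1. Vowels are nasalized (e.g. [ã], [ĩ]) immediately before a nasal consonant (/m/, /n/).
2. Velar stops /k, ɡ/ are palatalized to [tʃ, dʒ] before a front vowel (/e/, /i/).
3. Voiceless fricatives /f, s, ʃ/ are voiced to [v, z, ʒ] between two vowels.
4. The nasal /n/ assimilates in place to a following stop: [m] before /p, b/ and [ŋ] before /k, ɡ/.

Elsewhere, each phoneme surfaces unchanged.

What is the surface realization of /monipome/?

/m/ (word-initial) is unaffected → [m].
/o/ meets the environment for rule 1 (before a nasal consonant) → [õ].
/n/ — between /o/ and /i/; rule 4 does not apply here → [n].
/i/ (between /n/ and /p/) is in the target of rule 1 but the environment (before a nasal consonant) is not met → [i].
/p/ stays [p].
/o/ (between /p/ and /m/) occurs before a nasal consonant → [õ] by rule 1.
/m/ — not in any rule's target class → [m].
/e/ (word-final) is in the target of rule 1 but the environment (before a nasal consonant) is not met → [e].

[mõnipõme]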